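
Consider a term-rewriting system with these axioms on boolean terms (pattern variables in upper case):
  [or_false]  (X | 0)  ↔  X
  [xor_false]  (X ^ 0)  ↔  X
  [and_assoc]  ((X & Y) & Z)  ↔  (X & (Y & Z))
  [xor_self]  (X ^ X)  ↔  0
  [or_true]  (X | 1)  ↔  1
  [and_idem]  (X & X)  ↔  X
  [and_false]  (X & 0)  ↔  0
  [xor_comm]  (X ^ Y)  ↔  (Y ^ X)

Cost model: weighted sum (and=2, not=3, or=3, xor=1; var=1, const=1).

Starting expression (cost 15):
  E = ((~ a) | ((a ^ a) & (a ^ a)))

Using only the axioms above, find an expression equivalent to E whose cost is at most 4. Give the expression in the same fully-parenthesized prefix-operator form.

1. [and_idem →] ((a ^ a) & (a ^ a))  →  (a ^ a);  E = ((~ a) | (a ^ a))
2. [xor_self →] (a ^ a)  →  0;  E = ((~ a) | 0)
3. [or_false →] ((~ a) | 0)  →  (~ a);  cost 4 ≤ 4, done

(~ a)   [cost 4]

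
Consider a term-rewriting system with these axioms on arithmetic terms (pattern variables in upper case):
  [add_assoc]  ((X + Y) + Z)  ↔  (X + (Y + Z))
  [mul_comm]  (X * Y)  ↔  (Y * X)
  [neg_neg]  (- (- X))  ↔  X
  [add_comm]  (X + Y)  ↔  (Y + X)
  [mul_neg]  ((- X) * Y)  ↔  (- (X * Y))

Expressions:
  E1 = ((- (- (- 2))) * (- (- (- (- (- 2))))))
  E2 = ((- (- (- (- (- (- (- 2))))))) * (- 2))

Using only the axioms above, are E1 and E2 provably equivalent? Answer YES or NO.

YES

step 1: neg_neg (→) rewrites (- (- 2)) into 2, now ((- (- (- 2))) * (- (- (- 2))))
step 2: neg_neg (→) rewrites (- (- (- 2))) into (- 2), now ((- (- (- 2))) * (- 2))
step 3: neg_neg (←) rewrites (- (- (- 2))) into (- (- (- (- (- 2))))), now ((- (- (- (- (- 2))))) * (- 2))
step 4: neg_neg (←) rewrites 2 into (- (- 2)), which is E2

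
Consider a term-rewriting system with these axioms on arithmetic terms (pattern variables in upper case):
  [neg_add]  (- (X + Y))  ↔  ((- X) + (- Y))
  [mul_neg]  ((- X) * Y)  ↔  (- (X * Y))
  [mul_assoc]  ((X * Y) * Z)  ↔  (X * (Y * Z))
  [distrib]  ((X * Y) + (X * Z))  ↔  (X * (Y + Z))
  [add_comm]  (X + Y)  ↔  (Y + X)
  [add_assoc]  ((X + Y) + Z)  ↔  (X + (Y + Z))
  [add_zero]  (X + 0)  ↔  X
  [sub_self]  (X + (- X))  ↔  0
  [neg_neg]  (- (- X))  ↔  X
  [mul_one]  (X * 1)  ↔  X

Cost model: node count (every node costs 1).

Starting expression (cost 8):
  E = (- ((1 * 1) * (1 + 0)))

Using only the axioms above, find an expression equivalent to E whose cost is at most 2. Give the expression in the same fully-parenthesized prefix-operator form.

(- 1)   [cost 2]

step 1: add_zero (→) rewrites (1 + 0) into 1, now (- ((1 * 1) * 1))
step 2: mul_one (→) rewrites ((1 * 1) * 1) into (1 * 1), now (- (1 * 1))
step 3: mul_one (→) rewrites (1 * 1) into 1, reaching cost 2 (bound 2)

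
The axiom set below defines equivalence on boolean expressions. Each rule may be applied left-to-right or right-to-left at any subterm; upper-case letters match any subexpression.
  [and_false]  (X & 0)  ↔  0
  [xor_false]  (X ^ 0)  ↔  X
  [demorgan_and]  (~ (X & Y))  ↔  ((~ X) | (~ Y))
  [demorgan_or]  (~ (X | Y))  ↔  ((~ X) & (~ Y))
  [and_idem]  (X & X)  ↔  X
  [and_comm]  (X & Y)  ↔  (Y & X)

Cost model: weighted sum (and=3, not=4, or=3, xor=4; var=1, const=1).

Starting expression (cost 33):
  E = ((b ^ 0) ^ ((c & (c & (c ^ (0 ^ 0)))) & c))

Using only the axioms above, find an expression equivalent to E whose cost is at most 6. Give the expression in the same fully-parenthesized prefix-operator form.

1. [xor_false →] (0 ^ 0)  →  0;  E = ((b ^ 0) ^ ((c & (c & (c ^ 0))) & c))
2. [xor_false →] (c ^ 0)  →  c;  E = ((b ^ 0) ^ ((c & (c & c)) & c))
3. [xor_false →] (b ^ 0)  →  b;  E = (b ^ ((c & (c & c)) & c))
4. [and_idem →] (c & c)  →  c;  E = (b ^ ((c & c) & c))
5. [and_idem →] (c & c)  →  c;  E = (b ^ (c & c))
6. [and_idem →] (c & c)  →  c;  cost 6 ≤ 6, done

(b ^ c)   [cost 6]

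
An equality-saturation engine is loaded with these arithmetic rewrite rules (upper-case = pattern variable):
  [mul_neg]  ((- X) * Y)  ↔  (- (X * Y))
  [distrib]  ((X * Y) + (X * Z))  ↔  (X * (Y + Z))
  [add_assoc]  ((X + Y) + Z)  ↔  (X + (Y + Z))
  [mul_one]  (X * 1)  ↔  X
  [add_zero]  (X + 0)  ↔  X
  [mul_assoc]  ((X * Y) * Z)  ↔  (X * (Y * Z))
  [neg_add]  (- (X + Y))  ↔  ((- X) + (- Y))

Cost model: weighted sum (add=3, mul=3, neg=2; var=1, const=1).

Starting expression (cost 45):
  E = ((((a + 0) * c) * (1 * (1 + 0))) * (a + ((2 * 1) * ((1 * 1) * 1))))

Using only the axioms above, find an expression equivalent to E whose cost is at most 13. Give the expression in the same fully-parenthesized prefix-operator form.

((a * c) * (a + 2))   [cost 13]

(1) ((1 * 1) * 1)  =[mul_one →]=  (1 * 1)    ⊢ ((((a + 0) * c) * (1 * (1 + 0))) * (a + ((2 * 1) * (1 * 1))))
(2) (1 + 0)  =[add_zero →]=  1    ⊢ ((((a + 0) * c) * (1 * 1)) * (a + ((2 * 1) * (1 * 1))))
(3) (1 * 1)  =[mul_one →]=  1    ⊢ ((((a + 0) * c) * 1) * (a + ((2 * 1) * (1 * 1))))
(4) (1 * 1)  =[mul_one →]=  1    ⊢ ((((a + 0) * c) * 1) * (a + ((2 * 1) * 1)))
(5) (((a + 0) * c) * 1)  =[mul_one →]=  ((a + 0) * c)    ⊢ (((a + 0) * c) * (a + ((2 * 1) * 1)))
(6) (a + 0)  =[add_zero →]=  a    ⊢ ((a * c) * (a + ((2 * 1) * 1)))
(7) (2 * 1)  =[mul_one →]=  2    ⊢ ((a * c) * (a + (2 * 1)))
(8) (2 * 1)  =[mul_one →]=  2    ⊢ cost 13, within 13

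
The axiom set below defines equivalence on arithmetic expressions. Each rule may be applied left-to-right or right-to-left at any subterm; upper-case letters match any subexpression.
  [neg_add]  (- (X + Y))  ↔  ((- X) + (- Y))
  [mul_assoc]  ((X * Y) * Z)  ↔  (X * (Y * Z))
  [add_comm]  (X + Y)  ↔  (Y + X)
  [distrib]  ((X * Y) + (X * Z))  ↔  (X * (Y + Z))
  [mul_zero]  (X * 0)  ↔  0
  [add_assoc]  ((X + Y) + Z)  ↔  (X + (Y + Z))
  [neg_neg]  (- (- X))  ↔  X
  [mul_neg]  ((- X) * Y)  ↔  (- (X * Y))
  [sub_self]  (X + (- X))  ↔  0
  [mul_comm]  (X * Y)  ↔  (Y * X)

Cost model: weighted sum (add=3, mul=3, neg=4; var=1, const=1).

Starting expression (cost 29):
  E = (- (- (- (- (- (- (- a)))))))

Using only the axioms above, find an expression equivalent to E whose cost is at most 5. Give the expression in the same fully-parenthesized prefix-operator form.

step 1: neg_neg (→) rewrites (- (- (- (- a)))) into (- (- a)), now (- (- (- (- (- a)))))
step 2: neg_neg (→) rewrites (- (- (- (- a)))) into (- (- a)), now (- (- (- a)))
step 3: neg_neg (→) rewrites (- (- a)) into a, reaching cost 5 (bound 5)

(- a)   [cost 5]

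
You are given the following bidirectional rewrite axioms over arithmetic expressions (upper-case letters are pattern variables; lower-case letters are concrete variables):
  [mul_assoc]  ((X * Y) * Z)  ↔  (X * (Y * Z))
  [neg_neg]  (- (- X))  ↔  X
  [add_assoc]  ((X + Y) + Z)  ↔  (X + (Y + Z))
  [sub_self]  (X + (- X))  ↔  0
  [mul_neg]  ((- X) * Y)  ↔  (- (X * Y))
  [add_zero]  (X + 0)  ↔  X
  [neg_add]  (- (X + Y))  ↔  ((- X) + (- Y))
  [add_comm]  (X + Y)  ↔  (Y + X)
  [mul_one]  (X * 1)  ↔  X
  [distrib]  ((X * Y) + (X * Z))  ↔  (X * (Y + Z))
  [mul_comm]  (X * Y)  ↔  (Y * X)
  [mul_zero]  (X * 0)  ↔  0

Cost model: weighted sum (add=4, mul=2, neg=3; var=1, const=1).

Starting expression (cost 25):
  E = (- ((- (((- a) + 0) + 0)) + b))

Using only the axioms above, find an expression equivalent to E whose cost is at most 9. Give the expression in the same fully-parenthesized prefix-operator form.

(- (a + b))   [cost 9]

step 1: add_zero (→) rewrites ((- a) + 0) into (- a), now (- ((- ((- a) + 0)) + b))
step 2: add_zero (→) rewrites ((- a) + 0) into (- a), now (- ((- (- a)) + b))
step 3: neg_neg (→) rewrites (- (- a)) into a, reaching cost 9 (bound 9)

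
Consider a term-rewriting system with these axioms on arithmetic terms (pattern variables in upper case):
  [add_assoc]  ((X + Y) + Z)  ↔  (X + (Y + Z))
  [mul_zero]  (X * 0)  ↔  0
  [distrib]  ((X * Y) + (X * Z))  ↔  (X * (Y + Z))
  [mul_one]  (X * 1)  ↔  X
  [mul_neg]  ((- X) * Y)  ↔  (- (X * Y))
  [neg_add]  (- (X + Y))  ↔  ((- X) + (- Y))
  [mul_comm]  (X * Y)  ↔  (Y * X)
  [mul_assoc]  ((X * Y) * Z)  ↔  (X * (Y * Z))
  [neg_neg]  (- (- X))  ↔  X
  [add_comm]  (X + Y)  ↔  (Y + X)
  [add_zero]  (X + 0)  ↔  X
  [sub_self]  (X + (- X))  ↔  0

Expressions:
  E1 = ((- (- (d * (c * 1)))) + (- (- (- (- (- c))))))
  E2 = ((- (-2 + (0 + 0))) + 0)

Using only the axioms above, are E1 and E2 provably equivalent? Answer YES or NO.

All listed rules preserve value, hence provable equivalence implies equal values everywhere; look for a separating assignment.
c=0, d=0 gives E1 ↦ 0, E2 ↦ 2; values differ ⇒ not provably equivalent.

NO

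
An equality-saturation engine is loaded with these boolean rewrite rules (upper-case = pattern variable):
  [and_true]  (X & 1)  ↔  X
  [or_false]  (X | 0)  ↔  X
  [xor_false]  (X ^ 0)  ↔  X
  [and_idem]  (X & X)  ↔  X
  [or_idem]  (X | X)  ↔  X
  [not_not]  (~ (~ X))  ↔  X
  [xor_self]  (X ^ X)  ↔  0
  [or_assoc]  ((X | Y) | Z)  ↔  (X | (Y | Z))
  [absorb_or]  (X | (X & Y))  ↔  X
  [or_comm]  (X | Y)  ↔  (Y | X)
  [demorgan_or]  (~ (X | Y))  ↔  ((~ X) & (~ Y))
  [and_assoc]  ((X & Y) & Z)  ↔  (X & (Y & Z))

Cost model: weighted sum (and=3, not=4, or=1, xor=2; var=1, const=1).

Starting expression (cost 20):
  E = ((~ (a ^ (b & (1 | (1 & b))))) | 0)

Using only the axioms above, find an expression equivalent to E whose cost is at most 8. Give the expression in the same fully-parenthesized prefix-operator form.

(~ (a ^ b))   [cost 8]

1. [or_false →] ((~ (a ^ (b & (1 | (1 & b))))) | 0)  →  (~ (a ^ (b & (1 | (1 & b)))))
2. [absorb_or →] (1 | (1 & b))  →  1;  E = (~ (a ^ (b & 1)))
3. [and_true →] (b & 1)  →  b;  cost 8 ≤ 8, done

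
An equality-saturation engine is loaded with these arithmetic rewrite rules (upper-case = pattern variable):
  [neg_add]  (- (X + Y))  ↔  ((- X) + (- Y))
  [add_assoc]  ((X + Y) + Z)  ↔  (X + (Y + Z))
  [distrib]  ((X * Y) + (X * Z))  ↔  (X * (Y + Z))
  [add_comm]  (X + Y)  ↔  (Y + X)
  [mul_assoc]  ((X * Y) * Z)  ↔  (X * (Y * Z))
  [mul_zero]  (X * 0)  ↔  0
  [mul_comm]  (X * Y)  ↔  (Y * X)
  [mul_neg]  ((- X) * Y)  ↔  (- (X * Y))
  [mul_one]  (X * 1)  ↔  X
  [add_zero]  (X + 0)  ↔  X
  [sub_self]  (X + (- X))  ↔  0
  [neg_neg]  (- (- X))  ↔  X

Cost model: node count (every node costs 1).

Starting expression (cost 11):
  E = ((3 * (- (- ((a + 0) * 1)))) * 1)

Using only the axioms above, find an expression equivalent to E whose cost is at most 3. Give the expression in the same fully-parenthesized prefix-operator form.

1. [neg_neg →] (- (- ((a + 0) * 1)))  →  ((a + 0) * 1);  E = ((3 * ((a + 0) * 1)) * 1)
2. [add_zero →] (a + 0)  →  a;  E = ((3 * (a * 1)) * 1)
3. [mul_one →] ((3 * (a * 1)) * 1)  →  (3 * (a * 1))
4. [mul_one →] (a * 1)  →  a;  cost 3 ≤ 3, done

(3 * a)   [cost 3]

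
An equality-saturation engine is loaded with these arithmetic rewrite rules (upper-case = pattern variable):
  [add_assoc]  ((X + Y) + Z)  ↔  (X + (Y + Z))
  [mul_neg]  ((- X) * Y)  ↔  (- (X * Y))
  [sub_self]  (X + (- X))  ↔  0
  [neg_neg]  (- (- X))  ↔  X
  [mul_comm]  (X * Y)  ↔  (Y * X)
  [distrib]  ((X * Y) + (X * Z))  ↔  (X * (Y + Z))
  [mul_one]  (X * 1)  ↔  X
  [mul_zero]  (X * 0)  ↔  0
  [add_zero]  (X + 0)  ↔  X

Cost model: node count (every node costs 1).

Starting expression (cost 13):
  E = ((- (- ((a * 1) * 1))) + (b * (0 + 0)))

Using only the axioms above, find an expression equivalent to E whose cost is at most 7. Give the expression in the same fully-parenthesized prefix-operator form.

((a * 1) + (b * 0))   [cost 7]

1. [mul_one →] ((a * 1) * 1)  →  (a * 1);  E = ((- (- (a * 1))) + (b * (0 + 0)))
2. [add_zero →] (0 + 0)  →  0;  E = ((- (- (a * 1))) + (b * 0))
3. [neg_neg →] (- (- (a * 1)))  →  (a * 1);  cost 7 ≤ 7, done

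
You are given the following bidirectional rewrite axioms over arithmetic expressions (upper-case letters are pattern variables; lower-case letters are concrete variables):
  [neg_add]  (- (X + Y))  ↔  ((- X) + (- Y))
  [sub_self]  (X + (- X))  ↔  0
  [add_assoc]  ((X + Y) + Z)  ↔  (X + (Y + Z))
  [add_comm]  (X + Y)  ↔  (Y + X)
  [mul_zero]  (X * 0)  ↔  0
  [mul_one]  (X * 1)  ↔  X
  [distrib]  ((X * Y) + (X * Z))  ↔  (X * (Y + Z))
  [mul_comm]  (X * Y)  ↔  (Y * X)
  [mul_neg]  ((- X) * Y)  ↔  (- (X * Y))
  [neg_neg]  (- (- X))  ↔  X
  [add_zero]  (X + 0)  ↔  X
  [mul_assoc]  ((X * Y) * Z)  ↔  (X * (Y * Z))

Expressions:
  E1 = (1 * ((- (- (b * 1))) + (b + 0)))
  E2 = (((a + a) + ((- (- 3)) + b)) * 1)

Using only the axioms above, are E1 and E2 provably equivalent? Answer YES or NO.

NO

All listed rules preserve value, hence provable equivalence implies equal values everywhere; look for a separating assignment.
a=0, b=0 gives E1 ↦ 0, E2 ↦ 3; values differ ⇒ not provably equivalent.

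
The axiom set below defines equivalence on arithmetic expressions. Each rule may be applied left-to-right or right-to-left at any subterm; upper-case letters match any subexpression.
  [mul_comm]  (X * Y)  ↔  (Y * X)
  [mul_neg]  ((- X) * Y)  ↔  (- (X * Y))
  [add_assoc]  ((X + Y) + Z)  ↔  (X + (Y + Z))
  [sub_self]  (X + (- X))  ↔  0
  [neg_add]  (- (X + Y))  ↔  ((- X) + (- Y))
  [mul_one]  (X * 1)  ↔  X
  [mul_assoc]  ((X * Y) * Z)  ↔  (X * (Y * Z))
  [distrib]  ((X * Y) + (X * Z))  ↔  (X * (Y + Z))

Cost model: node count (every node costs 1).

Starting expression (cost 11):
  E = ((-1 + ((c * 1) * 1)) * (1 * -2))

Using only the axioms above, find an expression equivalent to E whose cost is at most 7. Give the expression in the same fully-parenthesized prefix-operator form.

((-1 + c) * (-2 * 1))   [cost 7]

(1) (1 * -2)  =[mul_comm →]=  (-2 * 1)    ⊢ ((-1 + ((c * 1) * 1)) * (-2 * 1))
(2) ((c * 1) * 1)  =[mul_one →]=  (c * 1)    ⊢ ((-1 + (c * 1)) * (-2 * 1))
(3) (c * 1)  =[mul_one →]=  c    ⊢ cost 7, within 7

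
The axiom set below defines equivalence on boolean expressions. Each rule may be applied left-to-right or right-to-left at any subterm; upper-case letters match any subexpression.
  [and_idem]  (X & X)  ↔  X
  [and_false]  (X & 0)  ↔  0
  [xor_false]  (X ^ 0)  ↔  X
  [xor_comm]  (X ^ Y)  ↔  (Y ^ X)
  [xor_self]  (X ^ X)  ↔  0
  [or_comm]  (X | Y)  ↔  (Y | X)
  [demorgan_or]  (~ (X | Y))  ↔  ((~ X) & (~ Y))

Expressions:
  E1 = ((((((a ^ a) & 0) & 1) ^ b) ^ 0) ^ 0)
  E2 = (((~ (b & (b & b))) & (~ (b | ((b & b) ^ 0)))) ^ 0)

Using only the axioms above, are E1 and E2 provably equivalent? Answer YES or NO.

The axioms are sound identities: if E1 ↔* E2 then E1 and E2 evaluate identically under any assignment.
Under a=0, b=0: E1 evaluates to 0, E2 to 1. Distinct ⇒ no rewrite sequence connects them.

NO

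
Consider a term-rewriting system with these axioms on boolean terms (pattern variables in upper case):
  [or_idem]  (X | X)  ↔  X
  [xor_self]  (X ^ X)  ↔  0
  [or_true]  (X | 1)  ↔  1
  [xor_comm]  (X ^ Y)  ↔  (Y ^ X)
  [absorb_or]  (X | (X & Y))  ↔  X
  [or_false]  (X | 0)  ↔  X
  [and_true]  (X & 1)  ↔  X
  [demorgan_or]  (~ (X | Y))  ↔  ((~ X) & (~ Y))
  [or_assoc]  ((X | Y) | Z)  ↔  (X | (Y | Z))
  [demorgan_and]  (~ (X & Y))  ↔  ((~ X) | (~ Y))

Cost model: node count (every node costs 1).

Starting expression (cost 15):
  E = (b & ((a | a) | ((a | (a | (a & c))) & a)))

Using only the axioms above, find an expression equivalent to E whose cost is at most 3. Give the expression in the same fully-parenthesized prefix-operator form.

step 1: absorb_or (→) rewrites (a | (a & c)) into a, now (b & ((a | a) | ((a | a) & a)))
step 2: absorb_or (→) rewrites ((a | a) | ((a | a) & a)) into (a | a), now (b & (a | a))
step 3: or_idem (→) rewrites (a | a) into a, reaching cost 3 (bound 3)

(b & a)   [cost 3]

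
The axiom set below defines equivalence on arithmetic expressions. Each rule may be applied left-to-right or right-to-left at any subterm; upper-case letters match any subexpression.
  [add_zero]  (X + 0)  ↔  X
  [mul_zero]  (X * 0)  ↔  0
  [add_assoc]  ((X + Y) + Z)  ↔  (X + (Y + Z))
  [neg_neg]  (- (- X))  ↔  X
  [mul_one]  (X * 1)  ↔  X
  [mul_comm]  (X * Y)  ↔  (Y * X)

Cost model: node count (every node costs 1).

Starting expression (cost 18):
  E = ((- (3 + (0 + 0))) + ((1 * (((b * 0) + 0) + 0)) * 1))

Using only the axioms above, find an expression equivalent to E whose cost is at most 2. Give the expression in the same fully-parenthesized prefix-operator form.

1. [mul_zero →] (b * 0)  →  0;  E = ((- (3 + (0 + 0))) + ((1 * ((0 + 0) + 0)) * 1))
2. [add_zero →] (0 + 0)  →  0;  E = ((- (3 + (0 + 0))) + ((1 * (0 + 0)) * 1))
3. [mul_comm →] (1 * (0 + 0))  →  ((0 + 0) * 1);  E = ((- (3 + (0 + 0))) + (((0 + 0) * 1) * 1))
4. [add_zero →] (0 + 0)  →  0;  E = ((- (3 + 0)) + (((0 + 0) * 1) * 1))
5. [mul_one →] ((0 + 0) * 1)  →  (0 + 0);  E = ((- (3 + 0)) + ((0 + 0) * 1))
6. [mul_one →] ((0 + 0) * 1)  →  (0 + 0);  E = ((- (3 + 0)) + (0 + 0))
7. [add_zero →] (0 + 0)  →  0;  E = ((- (3 + 0)) + 0)
8. [add_zero →] ((- (3 + 0)) + 0)  →  (- (3 + 0))
9. [add_zero →] (3 + 0)  →  3;  cost 2 ≤ 2, done

(- 3)   [cost 2]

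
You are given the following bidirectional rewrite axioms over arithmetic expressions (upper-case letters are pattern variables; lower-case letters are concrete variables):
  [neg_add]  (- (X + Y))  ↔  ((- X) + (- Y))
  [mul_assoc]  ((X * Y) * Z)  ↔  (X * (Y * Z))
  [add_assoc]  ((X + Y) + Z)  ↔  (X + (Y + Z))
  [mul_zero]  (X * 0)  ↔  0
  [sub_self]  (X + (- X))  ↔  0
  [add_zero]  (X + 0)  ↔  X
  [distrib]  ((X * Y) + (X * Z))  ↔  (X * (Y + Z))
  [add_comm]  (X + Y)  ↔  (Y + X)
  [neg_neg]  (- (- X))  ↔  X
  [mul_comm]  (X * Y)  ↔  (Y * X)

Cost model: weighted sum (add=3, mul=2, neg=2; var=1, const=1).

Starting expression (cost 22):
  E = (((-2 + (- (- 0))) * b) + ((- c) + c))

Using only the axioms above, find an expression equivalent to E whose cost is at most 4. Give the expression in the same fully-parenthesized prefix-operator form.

step 1: neg_neg (→) rewrites (- (- 0)) into 0, now (((-2 + 0) * b) + ((- c) + c))
step 2: add_zero (→) rewrites (-2 + 0) into -2, now ((-2 * b) + ((- c) + c))
step 3: add_comm (→) rewrites ((- c) + c) into (c + (- c)), now ((-2 * b) + (c + (- c)))
step 4: sub_self (→) rewrites (c + (- c)) into 0, now ((-2 * b) + 0)
step 5: add_zero (→) rewrites ((-2 * b) + 0) into (-2 * b), reaching cost 4 (bound 4)

(-2 * b)   [cost 4]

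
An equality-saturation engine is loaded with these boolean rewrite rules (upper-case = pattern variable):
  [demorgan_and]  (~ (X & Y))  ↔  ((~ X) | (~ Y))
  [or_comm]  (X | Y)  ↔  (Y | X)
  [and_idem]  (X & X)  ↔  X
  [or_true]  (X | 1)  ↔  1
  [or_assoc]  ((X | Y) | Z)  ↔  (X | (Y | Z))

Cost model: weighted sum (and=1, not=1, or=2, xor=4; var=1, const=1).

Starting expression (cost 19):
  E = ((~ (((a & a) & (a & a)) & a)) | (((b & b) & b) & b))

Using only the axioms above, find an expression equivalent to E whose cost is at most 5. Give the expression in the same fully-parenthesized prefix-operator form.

((~ a) | b)   [cost 5]

1. [and_idem →] ((a & a) & (a & a))  →  (a & a);  E = ((~ ((a & a) & a)) | (((b & b) & b) & b))
2. [and_idem →] (a & a)  →  a;  E = ((~ (a & a)) | (((b & b) & b) & b))
3. [and_idem →] (b & b)  →  b;  E = ((~ (a & a)) | ((b & b) & b))
4. [and_idem →] (b & b)  →  b;  E = ((~ (a & a)) | (b & b))
5. [and_idem →] (a & a)  →  a;  E = ((~ a) | (b & b))
6. [and_idem →] (b & b)  →  b;  cost 5 ≤ 5, done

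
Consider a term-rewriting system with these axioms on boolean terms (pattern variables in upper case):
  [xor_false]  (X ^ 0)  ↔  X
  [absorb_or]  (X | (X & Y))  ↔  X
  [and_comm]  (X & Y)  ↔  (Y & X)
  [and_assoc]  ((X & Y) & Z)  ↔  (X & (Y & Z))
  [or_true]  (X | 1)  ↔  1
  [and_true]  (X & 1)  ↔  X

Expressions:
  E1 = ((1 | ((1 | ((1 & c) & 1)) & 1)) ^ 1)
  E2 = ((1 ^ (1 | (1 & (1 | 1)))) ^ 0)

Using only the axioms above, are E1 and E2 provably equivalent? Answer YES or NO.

YES

(1) ((1 & c) & 1)  =[and_true →]=  (1 & c)    ⊢ ((1 | ((1 | (1 & c)) & 1)) ^ 1)
(2) (1 | (1 & c))  =[absorb_or →]=  1    ⊢ ((1 | (1 & 1)) ^ 1)
(3) (1 | (1 & 1))  =[absorb_or →]=  1    ⊢ (1 ^ 1)
(4) 1  =[absorb_or ←]=  (1 | (1 & 1))    ⊢ (1 ^ (1 | (1 & 1)))
(5) (1 ^ (1 | (1 & 1)))  =[xor_false ←]=  ((1 ^ (1 | (1 & 1))) ^ 0)
(6) 1  =[or_true ←]=  (1 | 1)    ⊢ E2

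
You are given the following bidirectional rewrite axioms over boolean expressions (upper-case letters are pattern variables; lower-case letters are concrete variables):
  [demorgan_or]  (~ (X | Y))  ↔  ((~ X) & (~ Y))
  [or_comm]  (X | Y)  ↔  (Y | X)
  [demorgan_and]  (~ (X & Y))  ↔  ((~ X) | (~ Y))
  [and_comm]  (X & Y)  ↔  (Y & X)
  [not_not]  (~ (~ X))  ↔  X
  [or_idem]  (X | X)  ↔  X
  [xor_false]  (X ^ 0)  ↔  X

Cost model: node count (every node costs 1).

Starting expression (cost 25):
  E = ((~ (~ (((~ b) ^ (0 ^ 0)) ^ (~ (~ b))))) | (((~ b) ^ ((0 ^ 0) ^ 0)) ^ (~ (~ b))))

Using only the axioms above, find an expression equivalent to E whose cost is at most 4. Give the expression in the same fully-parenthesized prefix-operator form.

((~ b) ^ b)   [cost 4]

step 1: not_not (→) rewrites (~ (~ (((~ b) ^ (0 ^ 0)) ^ (~ (~ b))))) into (((~ b) ^ (0 ^ 0)) ^ (~ (~ b))), now ((((~ b) ^ (0 ^ 0)) ^ (~ (~ b))) | (((~ b) ^ ((0 ^ 0) ^ 0)) ^ (~ (~ b))))
step 2: xor_false (→) rewrites ((0 ^ 0) ^ 0) into (0 ^ 0), now ((((~ b) ^ (0 ^ 0)) ^ (~ (~ b))) | (((~ b) ^ (0 ^ 0)) ^ (~ (~ b))))
step 3: or_idem (→) rewrites ((((~ b) ^ (0 ^ 0)) ^ (~ (~ b))) | (((~ b) ^ (0 ^ 0)) ^ (~ (~ b)))) into (((~ b) ^ (0 ^ 0)) ^ (~ (~ b)))
step 4: not_not (→) rewrites (~ (~ b)) into b, now (((~ b) ^ (0 ^ 0)) ^ b)
step 5: xor_false (→) rewrites (0 ^ 0) into 0, now (((~ b) ^ 0) ^ b)
step 6: xor_false (→) rewrites ((~ b) ^ 0) into (~ b), reaching cost 4 (bound 4)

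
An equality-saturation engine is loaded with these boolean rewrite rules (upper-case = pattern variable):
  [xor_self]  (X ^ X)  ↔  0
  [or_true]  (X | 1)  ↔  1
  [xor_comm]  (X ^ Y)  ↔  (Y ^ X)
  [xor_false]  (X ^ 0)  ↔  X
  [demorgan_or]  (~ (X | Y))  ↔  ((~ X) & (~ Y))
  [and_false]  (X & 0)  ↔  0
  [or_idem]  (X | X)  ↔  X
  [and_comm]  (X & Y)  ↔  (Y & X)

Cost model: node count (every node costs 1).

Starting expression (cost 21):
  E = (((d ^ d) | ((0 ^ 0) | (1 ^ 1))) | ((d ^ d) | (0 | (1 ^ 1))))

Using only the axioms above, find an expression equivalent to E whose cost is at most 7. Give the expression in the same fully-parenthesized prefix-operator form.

1. [xor_false →] (0 ^ 0)  →  0;  E = (((d ^ d) | (0 | (1 ^ 1))) | ((d ^ d) | (0 | (1 ^ 1))))
2. [or_idem →] (((d ^ d) | (0 | (1 ^ 1))) | ((d ^ d) | (0 | (1 ^ 1))))  →  ((d ^ d) | (0 | (1 ^ 1)))
3. [xor_self →] (1 ^ 1)  →  0;  cost 7 ≤ 7, done

((d ^ d) | (0 | 0))   [cost 7]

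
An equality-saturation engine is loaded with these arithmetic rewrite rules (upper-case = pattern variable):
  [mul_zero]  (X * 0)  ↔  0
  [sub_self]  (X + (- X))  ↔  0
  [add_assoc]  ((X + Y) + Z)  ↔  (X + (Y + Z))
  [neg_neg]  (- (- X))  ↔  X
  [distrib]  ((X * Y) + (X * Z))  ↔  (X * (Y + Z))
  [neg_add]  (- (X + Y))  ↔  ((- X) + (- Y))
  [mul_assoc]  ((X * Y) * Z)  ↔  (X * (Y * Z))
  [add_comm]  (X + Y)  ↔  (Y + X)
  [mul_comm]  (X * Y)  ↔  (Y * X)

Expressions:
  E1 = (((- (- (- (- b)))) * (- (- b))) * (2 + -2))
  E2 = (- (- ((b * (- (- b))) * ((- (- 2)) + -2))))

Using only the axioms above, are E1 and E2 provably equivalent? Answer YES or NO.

1. [neg_neg →] (- (- b))  →  b;  E1 = (((- (- (- (- b)))) * b) * (2 + -2))
2. [neg_neg →] (- (- b))  →  b;  E1 = (((- (- b)) * b) * (2 + -2))
3. [neg_neg →] (- (- b))  →  b;  E1 = ((b * b) * (2 + -2))
4. [neg_neg ←] b  →  (- (- b));  E1 = ((b * (- (- b))) * (2 + -2))
5. [neg_neg ←] 2  →  (- (- 2));  E1 = ((b * (- (- b))) * ((- (- 2)) + -2))
6. [neg_neg ←] ((b * (- (- b))) * ((- (- 2)) + -2))  →  (- (- ((b * (- (- b))) * ((- (- 2)) + -2))));  this is E2

YES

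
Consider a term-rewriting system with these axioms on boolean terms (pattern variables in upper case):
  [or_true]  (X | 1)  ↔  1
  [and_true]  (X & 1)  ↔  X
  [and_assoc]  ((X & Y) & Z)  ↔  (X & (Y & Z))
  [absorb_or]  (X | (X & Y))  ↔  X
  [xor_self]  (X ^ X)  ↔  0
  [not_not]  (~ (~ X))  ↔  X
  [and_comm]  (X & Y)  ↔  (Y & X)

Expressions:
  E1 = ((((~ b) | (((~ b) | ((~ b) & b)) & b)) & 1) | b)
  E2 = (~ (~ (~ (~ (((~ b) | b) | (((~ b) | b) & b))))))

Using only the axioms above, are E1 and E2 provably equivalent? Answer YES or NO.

YES

1. [absorb_or →] ((~ b) | ((~ b) & b))  →  (~ b);  E1 = ((((~ b) | ((~ b) & b)) & 1) | b)
2. [absorb_or →] ((~ b) | ((~ b) & b))  →  (~ b);  E1 = (((~ b) & 1) | b)
3. [and_true →] ((~ b) & 1)  →  (~ b);  E1 = ((~ b) | b)
4. [absorb_or ←] ((~ b) | b)  →  (((~ b) | b) | (((~ b) | b) & b))
5. [not_not ←] (((~ b) | b) | (((~ b) | b) & b))  →  (~ (~ (((~ b) | b) | (((~ b) | b) & b))))
6. [not_not ←] (~ (((~ b) | b) | (((~ b) | b) & b)))  →  (~ (~ (~ (((~ b) | b) | (((~ b) | b) & b)))));  this is E2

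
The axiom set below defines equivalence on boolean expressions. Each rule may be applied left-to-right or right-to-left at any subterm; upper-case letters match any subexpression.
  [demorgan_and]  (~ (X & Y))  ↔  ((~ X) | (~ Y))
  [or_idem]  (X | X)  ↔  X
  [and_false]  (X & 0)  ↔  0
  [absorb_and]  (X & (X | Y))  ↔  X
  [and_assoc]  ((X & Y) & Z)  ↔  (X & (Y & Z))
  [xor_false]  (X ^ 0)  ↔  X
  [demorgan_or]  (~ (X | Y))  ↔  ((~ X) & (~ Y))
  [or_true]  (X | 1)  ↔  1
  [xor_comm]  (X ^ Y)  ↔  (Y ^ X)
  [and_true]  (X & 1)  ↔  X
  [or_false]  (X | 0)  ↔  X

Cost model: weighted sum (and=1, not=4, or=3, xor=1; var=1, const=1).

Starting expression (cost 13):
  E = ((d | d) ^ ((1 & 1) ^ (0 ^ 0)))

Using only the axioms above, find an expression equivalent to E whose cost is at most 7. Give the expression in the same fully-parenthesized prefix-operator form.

(1) (0 ^ 0)  =[xor_false →]=  0    ⊢ ((d | d) ^ ((1 & 1) ^ 0))
(2) ((1 & 1) ^ 0)  =[xor_false →]=  (1 & 1)    ⊢ ((d | d) ^ (1 & 1))
(3) (1 & 1)  =[and_true →]=  1    ⊢ cost 7, within 7

((d | d) ^ 1)   [cost 7]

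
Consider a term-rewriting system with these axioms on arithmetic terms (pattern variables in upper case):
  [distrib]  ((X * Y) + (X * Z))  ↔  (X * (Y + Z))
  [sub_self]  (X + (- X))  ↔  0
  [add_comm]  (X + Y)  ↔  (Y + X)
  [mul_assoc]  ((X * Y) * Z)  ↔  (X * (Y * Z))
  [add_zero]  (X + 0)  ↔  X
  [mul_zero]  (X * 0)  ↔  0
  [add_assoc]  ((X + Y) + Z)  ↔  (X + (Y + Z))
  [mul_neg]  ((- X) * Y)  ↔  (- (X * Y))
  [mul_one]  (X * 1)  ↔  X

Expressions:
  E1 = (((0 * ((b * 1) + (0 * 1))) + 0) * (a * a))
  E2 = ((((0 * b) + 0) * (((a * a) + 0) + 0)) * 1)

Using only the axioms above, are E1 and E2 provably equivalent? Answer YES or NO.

step 1: add_zero (→) rewrites ((0 * ((b * 1) + (0 * 1))) + 0) into (0 * ((b * 1) + (0 * 1))), now ((0 * ((b * 1) + (0 * 1))) * (a * a))
step 2: mul_one (→) rewrites (b * 1) into b, now ((0 * (b + (0 * 1))) * (a * a))
step 3: mul_one (→) rewrites (0 * 1) into 0, now ((0 * (b + 0)) * (a * a))
step 4: add_zero (→) rewrites (b + 0) into b, now ((0 * b) * (a * a))
step 5: add_zero (←) rewrites (a * a) into ((a * a) + 0), now ((0 * b) * ((a * a) + 0))
step 6: add_zero (←) rewrites ((a * a) + 0) into (((a * a) + 0) + 0), now ((0 * b) * (((a * a) + 0) + 0))
step 7: add_zero (←) rewrites (0 * b) into ((0 * b) + 0), now (((0 * b) + 0) * (((a * a) + 0) + 0))
step 8: mul_one (←) rewrites (((0 * b) + 0) * (((a * a) + 0) + 0)) into ((((0 * b) + 0) * (((a * a) + 0) + 0)) * 1), which is E2

YES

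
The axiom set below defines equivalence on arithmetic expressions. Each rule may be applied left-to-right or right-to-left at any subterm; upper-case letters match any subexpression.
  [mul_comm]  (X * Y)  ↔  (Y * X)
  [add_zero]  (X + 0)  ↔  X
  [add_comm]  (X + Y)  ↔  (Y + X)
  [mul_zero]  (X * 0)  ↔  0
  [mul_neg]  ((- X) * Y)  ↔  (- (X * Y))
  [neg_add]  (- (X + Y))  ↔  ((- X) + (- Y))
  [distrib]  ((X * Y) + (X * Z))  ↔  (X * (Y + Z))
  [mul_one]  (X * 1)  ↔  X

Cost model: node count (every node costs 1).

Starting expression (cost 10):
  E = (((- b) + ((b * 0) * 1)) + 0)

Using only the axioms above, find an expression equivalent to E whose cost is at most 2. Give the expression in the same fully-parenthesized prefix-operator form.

(- b)   [cost 2]

(1) ((b * 0) * 1)  =[mul_one →]=  (b * 0)    ⊢ (((- b) + (b * 0)) + 0)
(2) (((- b) + (b * 0)) + 0)  =[add_comm →]=  (0 + ((- b) + (b * 0)))
(3) (b * 0)  =[mul_zero →]=  0    ⊢ (0 + ((- b) + 0))
(4) (0 + ((- b) + 0))  =[add_comm →]=  (((- b) + 0) + 0)
(5) ((- b) + 0)  =[add_zero →]=  (- b)    ⊢ ((- b) + 0)
(6) ((- b) + 0)  =[add_zero →]=  (- b)    ⊢ cost 2, within 2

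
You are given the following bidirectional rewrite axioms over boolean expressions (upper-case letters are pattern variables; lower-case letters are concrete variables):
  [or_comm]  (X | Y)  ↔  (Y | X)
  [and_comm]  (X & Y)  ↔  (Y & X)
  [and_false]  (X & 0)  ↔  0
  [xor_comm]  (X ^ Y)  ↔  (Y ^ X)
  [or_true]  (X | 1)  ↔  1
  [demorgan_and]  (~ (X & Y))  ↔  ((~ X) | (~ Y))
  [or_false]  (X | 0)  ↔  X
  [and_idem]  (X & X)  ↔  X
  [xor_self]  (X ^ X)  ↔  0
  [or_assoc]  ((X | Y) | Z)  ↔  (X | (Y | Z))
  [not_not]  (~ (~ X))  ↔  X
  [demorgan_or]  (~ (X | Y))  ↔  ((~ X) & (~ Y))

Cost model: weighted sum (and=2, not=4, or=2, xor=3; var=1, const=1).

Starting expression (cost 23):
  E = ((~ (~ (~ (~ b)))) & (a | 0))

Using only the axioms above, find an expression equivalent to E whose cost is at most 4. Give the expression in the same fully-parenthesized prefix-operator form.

step 1: not_not (→) rewrites (~ (~ (~ b))) into (~ b), now ((~ (~ b)) & (a | 0))
step 2: not_not (→) rewrites (~ (~ b)) into b, now (b & (a | 0))
step 3: or_false (→) rewrites (a | 0) into a, reaching cost 4 (bound 4)

(b & a)   [cost 4]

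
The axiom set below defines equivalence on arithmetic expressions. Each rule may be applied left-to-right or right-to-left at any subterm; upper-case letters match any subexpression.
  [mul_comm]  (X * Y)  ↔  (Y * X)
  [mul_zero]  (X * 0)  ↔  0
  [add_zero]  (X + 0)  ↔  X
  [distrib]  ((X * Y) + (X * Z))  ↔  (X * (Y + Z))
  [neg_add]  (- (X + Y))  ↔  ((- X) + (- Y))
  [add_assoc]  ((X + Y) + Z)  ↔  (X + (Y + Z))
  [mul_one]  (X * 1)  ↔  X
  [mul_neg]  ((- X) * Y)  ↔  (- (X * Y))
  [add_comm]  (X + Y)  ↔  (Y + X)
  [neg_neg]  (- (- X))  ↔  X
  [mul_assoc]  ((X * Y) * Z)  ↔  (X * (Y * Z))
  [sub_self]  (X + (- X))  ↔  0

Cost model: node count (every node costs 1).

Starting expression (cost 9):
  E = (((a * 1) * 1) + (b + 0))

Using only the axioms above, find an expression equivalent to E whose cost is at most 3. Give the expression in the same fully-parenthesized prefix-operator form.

(a + b)   [cost 3]

step 1: add_zero (→) rewrites (b + 0) into b, now (((a * 1) * 1) + b)
step 2: mul_one (→) rewrites (a * 1) into a, now ((a * 1) + b)
step 3: mul_one (→) rewrites (a * 1) into a, reaching cost 3 (bound 3)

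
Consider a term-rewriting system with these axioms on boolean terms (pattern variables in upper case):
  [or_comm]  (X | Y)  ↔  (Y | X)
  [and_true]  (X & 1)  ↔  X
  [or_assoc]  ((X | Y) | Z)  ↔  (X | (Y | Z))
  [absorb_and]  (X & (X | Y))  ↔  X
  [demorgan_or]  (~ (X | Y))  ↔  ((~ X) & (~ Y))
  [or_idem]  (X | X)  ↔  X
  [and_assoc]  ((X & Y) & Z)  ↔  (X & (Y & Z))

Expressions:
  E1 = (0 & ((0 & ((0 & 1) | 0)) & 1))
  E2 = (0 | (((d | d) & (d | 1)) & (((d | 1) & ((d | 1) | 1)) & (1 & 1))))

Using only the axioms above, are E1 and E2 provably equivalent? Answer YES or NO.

The axioms are sound identities: if E1 ↔* E2 then E1 and E2 evaluate identically under any assignment.
Under d=1: E1 evaluates to 0, E2 to 1. Distinct ⇒ no rewrite sequence connects them.

NO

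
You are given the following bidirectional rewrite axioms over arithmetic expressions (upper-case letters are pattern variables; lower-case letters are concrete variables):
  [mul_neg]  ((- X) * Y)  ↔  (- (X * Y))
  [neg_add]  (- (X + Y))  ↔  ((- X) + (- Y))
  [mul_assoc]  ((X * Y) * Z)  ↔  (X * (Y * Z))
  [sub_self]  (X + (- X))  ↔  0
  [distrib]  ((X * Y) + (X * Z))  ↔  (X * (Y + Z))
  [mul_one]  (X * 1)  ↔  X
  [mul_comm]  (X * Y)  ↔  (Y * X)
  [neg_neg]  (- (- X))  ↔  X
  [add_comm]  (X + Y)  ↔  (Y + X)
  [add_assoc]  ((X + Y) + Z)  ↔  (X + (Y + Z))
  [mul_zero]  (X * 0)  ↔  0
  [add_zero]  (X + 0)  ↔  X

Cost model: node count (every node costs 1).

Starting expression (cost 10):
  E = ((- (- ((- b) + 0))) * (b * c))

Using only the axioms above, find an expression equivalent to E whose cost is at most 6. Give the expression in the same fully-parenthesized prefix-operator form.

(1) ((- b) + 0)  =[add_zero →]=  (- b)    ⊢ ((- (- (- b))) * (b * c))
(2) (- (- b))  =[neg_neg →]=  b    ⊢ cost 6, within 6

((- b) * (b * c))   [cost 6]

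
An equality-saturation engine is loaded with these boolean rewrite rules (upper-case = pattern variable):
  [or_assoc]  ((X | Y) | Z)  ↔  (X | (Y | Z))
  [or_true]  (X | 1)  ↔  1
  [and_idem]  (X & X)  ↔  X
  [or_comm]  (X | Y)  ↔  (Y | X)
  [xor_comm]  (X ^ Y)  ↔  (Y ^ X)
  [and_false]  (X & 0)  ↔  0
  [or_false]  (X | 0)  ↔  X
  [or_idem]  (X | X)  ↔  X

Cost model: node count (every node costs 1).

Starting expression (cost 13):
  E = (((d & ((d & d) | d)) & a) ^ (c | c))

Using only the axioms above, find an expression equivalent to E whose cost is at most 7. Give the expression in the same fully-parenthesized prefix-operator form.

(1) (d & d)  =[and_idem →]=  d    ⊢ (((d & (d | d)) & a) ^ (c | c))
(2) (d | d)  =[or_idem →]=  d    ⊢ (((d & d) & a) ^ (c | c))
(3) (d & d)  =[and_idem →]=  d    ⊢ cost 7, within 7

((d & a) ^ (c | c))   [cost 7]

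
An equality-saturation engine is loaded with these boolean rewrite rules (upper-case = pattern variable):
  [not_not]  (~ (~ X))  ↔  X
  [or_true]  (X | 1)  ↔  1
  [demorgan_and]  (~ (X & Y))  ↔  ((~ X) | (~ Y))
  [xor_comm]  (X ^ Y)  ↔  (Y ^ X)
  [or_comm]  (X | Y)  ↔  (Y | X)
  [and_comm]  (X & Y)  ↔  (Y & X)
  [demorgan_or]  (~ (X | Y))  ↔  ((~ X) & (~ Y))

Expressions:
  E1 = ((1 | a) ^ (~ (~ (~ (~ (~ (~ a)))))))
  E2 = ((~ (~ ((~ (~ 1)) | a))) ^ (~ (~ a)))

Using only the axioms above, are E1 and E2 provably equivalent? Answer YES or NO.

step 1: not_not (→) rewrites (~ (~ (~ a))) into (~ a), now ((1 | a) ^ (~ (~ (~ (~ a)))))
step 2: not_not (→) rewrites (~ (~ a)) into a, now ((1 | a) ^ (~ (~ a)))
step 3: not_not (→) rewrites (~ (~ a)) into a, now ((1 | a) ^ a)
step 4: not_not (←) rewrites (1 | a) into (~ (~ (1 | a))), now ((~ (~ (1 | a))) ^ a)
step 5: not_not (←) rewrites 1 into (~ (~ 1)), now ((~ (~ ((~ (~ 1)) | a))) ^ a)
step 6: not_not (←) rewrites a into (~ (~ a)), which is E2

YES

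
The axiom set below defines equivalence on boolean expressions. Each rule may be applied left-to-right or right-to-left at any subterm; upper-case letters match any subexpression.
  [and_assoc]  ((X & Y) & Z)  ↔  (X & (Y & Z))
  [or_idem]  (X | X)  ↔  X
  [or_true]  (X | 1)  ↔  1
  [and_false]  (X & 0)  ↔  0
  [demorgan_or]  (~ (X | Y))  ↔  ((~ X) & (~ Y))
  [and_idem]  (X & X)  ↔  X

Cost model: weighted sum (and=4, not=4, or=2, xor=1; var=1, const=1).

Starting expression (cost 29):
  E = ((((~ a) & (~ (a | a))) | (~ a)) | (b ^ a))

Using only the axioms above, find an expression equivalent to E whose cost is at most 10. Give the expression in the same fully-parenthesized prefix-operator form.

(1) (a | a)  =[or_idem →]=  a    ⊢ ((((~ a) & (~ a)) | (~ a)) | (b ^ a))
(2) ((~ a) & (~ a))  =[and_idem →]=  (~ a)    ⊢ (((~ a) | (~ a)) | (b ^ a))
(3) ((~ a) | (~ a))  =[or_idem →]=  (~ a)    ⊢ cost 10, within 10

((~ a) | (b ^ a))   [cost 10]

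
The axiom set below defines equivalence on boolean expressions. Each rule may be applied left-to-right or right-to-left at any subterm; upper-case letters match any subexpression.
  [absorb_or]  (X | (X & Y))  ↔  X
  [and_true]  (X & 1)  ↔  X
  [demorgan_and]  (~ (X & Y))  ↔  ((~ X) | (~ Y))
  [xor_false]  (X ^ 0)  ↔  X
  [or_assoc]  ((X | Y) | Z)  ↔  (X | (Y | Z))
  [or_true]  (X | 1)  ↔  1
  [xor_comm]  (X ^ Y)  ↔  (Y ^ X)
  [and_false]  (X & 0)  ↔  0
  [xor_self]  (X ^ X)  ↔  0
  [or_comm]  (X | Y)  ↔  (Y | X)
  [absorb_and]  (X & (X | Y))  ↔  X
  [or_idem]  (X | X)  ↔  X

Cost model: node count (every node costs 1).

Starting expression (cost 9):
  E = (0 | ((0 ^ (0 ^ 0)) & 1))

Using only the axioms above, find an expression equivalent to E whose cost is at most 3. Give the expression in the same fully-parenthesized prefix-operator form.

1. [xor_false →] (0 ^ 0)  →  0;  E = (0 | ((0 ^ 0) & 1))
2. [xor_false →] (0 ^ 0)  →  0;  E = (0 | (0 & 1))
3. [and_true →] (0 & 1)  →  0;  cost 3 ≤ 3, done

(0 | 0)   [cost 3]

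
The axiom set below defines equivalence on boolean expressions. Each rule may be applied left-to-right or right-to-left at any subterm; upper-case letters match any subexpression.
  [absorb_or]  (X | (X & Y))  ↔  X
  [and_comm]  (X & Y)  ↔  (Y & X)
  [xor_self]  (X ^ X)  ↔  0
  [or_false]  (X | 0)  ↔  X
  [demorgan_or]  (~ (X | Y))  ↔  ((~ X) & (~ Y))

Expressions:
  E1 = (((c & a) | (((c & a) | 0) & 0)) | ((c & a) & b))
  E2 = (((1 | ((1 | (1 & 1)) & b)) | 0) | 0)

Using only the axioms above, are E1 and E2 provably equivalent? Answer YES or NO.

NO

Every axiom is a valid identity, so a rewrite proof would force E1 and E2 to agree under every assignment.
At a=0, b=0, c=0: E1 = 0 but E2 = 1; they differ, so no derivation exists.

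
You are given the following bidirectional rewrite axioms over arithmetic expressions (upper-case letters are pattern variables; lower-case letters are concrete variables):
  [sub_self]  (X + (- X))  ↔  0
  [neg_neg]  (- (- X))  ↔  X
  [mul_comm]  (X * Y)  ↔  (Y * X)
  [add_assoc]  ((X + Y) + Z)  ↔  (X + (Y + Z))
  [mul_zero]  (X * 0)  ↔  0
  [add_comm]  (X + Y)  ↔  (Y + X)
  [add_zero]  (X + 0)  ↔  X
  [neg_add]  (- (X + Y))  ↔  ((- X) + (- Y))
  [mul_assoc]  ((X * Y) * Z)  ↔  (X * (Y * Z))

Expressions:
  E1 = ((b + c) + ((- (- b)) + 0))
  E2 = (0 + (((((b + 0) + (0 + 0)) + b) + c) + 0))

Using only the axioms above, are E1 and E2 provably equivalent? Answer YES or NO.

step 1: add_zero (→) rewrites ((- (- b)) + 0) into (- (- b)), now ((b + c) + (- (- b)))
step 2: add_comm (→) rewrites ((b + c) + (- (- b))) into ((- (- b)) + (b + c))
step 3: neg_neg (→) rewrites (- (- b)) into b, now (b + (b + c))
step 4: add_zero (←) rewrites b into (b + 0), now ((b + 0) + (b + c))
step 5: add_zero (←) rewrites ((b + 0) + (b + c)) into (((b + 0) + (b + c)) + 0)
step 6: add_zero (←) rewrites b into (b + 0), now ((((b + 0) + 0) + (b + c)) + 0)
step 7: add_comm (→) rewrites ((((b + 0) + 0) + (b + c)) + 0) into (0 + (((b + 0) + 0) + (b + c)))
step 8: add_assoc (←) rewrites (((b + 0) + 0) + (b + c)) into ((((b + 0) + 0) + b) + c), now (0 + ((((b + 0) + 0) + b) + c))
step 9: add_zero (←) rewrites 0 into (0 + 0), now (0 + ((((b + 0) + (0 + 0)) + b) + c))
step 10: add_zero (←) rewrites ((((b + 0) + (0 + 0)) + b) + c) into (((((b + 0) + (0 + 0)) + b) + c) + 0), which is E2

YES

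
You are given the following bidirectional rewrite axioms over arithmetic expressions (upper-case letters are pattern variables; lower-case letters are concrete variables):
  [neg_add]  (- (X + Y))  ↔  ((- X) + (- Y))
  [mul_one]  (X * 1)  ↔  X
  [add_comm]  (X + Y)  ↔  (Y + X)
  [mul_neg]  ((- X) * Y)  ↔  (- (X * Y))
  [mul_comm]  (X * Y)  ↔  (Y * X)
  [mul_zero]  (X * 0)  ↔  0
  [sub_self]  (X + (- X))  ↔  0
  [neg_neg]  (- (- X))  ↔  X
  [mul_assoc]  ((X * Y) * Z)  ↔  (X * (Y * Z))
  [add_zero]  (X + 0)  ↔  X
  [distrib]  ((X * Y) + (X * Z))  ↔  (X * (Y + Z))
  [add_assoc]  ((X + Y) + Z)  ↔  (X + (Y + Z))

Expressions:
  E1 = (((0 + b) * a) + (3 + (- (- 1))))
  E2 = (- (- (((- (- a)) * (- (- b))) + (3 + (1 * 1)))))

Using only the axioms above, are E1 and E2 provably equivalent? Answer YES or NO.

step 1: neg_neg (→) rewrites (- (- 1)) into 1, now (((0 + b) * a) + (3 + 1))
step 2: add_comm (→) rewrites (0 + b) into (b + 0), now (((b + 0) * a) + (3 + 1))
step 3: add_zero (→) rewrites (b + 0) into b, now ((b * a) + (3 + 1))
step 4: mul_comm (→) rewrites (b * a) into (a * b), now ((a * b) + (3 + 1))
step 5: mul_one (←) rewrites 1 into (1 * 1), now ((a * b) + (3 + (1 * 1)))
step 6: neg_neg (←) rewrites b into (- (- b)), now ((a * (- (- b))) + (3 + (1 * 1)))
step 7: neg_neg (←) rewrites a into (- (- a)), now (((- (- a)) * (- (- b))) + (3 + (1 * 1)))
step 8: neg_neg (←) rewrites (((- (- a)) * (- (- b))) + (3 + (1 * 1))) into (- (- (((- (- a)) * (- (- b))) + (3 + (1 * 1))))), which is E2

YES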